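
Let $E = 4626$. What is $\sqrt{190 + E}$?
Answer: $4 \sqrt{301} \approx 69.397$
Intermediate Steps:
$\sqrt{190 + E} = \sqrt{190 + 4626} = \sqrt{4816} = 4 \sqrt{301}$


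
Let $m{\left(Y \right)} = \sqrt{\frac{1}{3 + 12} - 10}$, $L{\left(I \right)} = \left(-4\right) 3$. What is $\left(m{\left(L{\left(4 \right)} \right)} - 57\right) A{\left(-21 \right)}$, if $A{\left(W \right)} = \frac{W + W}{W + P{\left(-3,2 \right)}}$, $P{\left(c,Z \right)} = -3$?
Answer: $- \frac{399}{4} + \frac{7 i \sqrt{2235}}{60} \approx -99.75 + 5.5155 i$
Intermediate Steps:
$L{\left(I \right)} = -12$
$A{\left(W \right)} = \frac{2 W}{-3 + W}$ ($A{\left(W \right)} = \frac{W + W}{W - 3} = \frac{2 W}{-3 + W}$)
$m{\left(Y \right)} = \frac{i \sqrt{2235}}{15}$ ($m{\left(Y \right)} = \sqrt{\frac{1}{15} - 10} = \sqrt{- \frac{149}{15}} = \frac{i \sqrt{2235}}{15}$)
$\left(m{\left(L{\left(4 \right)} \right)} - 57\right) A{\left(-21 \right)} = \left(\frac{i \sqrt{2235}}{15} - 57\right) 2 \left(-21\right) \frac{1}{-3 - 21} = \left(-57 + \frac{i \sqrt{2235}}{15}\right) 2 \left(-21\right) \frac{1}{-24} = \left(-57 + \frac{i \sqrt{2235}}{15}\right) 2 \left(-21\right) \left(- \frac{1}{24}\right) = \left(-57 + \frac{i \sqrt{2235}}{15}\right) \frac{7}{4} = - \frac{399}{4} + \frac{7 i \sqrt{2235}}{60}$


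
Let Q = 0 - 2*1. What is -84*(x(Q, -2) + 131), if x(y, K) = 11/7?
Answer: -11136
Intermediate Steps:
Q = -2 (Q = 0 - 2 = -2)
x(y, K) = 11/7 (x(y, K) = 11*(⅐) = 11/7)
-84*(x(Q, -2) + 131) = -84*(11/7 + 131) = -84*928/7 = -11136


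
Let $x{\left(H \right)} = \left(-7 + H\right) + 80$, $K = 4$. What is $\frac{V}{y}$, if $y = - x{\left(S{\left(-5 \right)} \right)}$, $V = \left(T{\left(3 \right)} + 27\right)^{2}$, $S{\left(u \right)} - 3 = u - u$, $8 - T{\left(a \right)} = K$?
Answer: $- \frac{961}{76} \approx -12.645$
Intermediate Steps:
$T{\left(a \right)} = 4$ ($T{\left(a \right)} = 8 - 4 = 4$)
$S{\left(u \right)} = 3$ ($S{\left(u \right)} = 3 + \left(u - u\right) = 3 + 0 = 3$)
$x{\left(H \right)} = 73 + H$
$V = 961$ ($V = \left(4 + 27\right)^{2} = 31^{2} = 961$)
$y = -76$ ($y = - (73 + 3) = \left(-1\right) 76 = -76$)
$\frac{V}{y} = \frac{961}{-76} = 961 \left(- \frac{1}{76}\right) = - \frac{961}{76}$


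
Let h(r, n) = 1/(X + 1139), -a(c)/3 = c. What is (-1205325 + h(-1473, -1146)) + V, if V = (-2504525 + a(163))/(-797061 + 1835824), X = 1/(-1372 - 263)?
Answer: -2331646741869889591/1934450939432 ≈ -1.2053e+6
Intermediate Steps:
X = -1/1635 (X = 1/(-1635) = -1/1635 ≈ -0.00061162)
a(c) = -3*c
h(r, n) = 1635/1862264 (h(r, n) = 1/(-1/1635 + 1139) = 1/(1862264/1635) = 1635/1862264)
V = -2505014/1038763 (V = (-2504525 - 3*163)/(-797061 + 1835824) = (-2504525 - 489)/1038763 = -2505014*1/1038763 = -2505014/1038763 ≈ -2.4115)
(-1205325 + h(-1473, -1146)) + V = (-1205325 + 1635/1862264) - 2505014/1038763 = -2244633354165/1862264 - 2505014/1038763 = -2331646741869889591/1934450939432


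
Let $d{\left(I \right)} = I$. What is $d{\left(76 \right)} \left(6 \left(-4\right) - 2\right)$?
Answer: $-1976$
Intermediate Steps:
$d{\left(76 \right)} \left(6 \left(-4\right) - 2\right) = 76 \left(6 \left(-4\right) - 2\right) = 76 \left(-24 - 2\right) = 76 \left(-26\right) = -1976$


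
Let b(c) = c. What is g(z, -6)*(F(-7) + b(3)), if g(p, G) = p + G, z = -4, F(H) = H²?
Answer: -520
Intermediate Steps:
g(p, G) = G + p
g(z, -6)*(F(-7) + b(3)) = (-6 - 4)*((-7)² + 3) = -10*(49 + 3) = -10*52 = -520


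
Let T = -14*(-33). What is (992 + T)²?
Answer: 2114116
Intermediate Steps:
T = 462
(992 + T)² = (992 + 462)² = 1454² = 2114116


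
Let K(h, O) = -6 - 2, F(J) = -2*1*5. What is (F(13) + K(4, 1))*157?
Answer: -2826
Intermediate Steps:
F(J) = -10 (F(J) = -2*5 = -10)
K(h, O) = -8
(F(13) + K(4, 1))*157 = (-10 - 8)*157 = -18*157 = -2826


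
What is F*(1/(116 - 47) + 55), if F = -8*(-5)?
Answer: 151840/69 ≈ 2200.6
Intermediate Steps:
F = 40
F*(1/(116 - 47) + 55) = 40*(1/(116 - 47) + 55) = 40*(1/69 + 55) = 40*(3796/69) = 151840/69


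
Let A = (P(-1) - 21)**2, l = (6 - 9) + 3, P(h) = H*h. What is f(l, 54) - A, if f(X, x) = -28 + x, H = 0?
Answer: -415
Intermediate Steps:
P(h) = 0 (P(h) = 0*h = 0)
l = 0 (l = -3 + 3 = 0)
A = 441 (A = (0 - 21)**2 = (-21)**2 = 441)
f(l, 54) - A = (-28 + 54) - 1*441 = 26 - 441 = -415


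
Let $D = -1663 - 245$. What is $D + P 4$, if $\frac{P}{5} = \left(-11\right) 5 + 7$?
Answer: $-2868$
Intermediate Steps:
$P = -240$ ($P = 5 \left(\left(-11\right) 5 + 7\right) = 5 \left(-55 + 7\right) = 5 \left(-48\right) = -240$)
$D = -1908$
$D + P 4 = -1908 - 960 = -2868$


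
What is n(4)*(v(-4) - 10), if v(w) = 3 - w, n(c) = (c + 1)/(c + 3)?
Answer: -15/7 ≈ -2.1429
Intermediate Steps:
n(c) = (1 + c)/(3 + c)
n(4)*(v(-4) - 10) = ((1 + 4)/(3 + 4))*((3 - 1*(-4)) - 10) = (5/7)*((3 + 4) - 10) = ((1/7)*5)*(7 - 10) = (5/7)*(-3) = -15/7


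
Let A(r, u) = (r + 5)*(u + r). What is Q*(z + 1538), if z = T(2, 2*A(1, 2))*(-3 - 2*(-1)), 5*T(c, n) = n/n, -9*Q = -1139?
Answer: 2919257/15 ≈ 1.9462e+5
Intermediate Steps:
Q = 1139/9 (Q = -⅑*(-1139) = 1139/9 ≈ 126.56)
A(r, u) = (5 + r)*(r + u)
T(c, n) = ⅕ (T(c, n) = (n/n)/5 = (⅕)*1 = ⅕)
z = -⅕ (z = (-3 - 2*(-1))/5 = (-3 + 2)/5 = (⅕)*(-1) = -⅕ ≈ -0.20000)
Q*(z + 1538) = 1139*(-⅕ + 1538)/9 = (1139/9)*(7689/5) = 2919257/15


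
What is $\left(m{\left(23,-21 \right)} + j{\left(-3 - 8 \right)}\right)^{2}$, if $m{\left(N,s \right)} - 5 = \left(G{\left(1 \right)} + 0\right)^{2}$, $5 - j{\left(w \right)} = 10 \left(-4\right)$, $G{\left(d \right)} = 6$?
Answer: $7396$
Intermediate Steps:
$j{\left(w \right)} = 45$ ($j{\left(w \right)} = 5 - 10 \left(-4\right) = 5 - -40 = 5 + 40 = 45$)
$m{\left(N,s \right)} = 41$ ($m{\left(N,s \right)} = 5 + \left(6 + 0\right)^{2} = 5 + 6^{2} = 5 + 36 = 41$)
$\left(m{\left(23,-21 \right)} + j{\left(-3 - 8 \right)}\right)^{2} = \left(41 + 45\right)^{2} = 86^{2} = 7396$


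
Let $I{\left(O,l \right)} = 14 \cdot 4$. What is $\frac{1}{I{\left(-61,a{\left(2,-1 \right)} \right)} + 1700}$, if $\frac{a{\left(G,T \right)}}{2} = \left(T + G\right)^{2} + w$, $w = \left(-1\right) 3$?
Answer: $\frac{1}{1756} \approx 0.00056948$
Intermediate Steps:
$w = -3$
$a{\left(G,T \right)} = -6 + 2 \left(G + T\right)^{2}$ ($a{\left(G,T \right)} = 2 \left(\left(T + G\right)^{2} - 3\right) = 2 \left(\left(G + T\right)^{2} - 3\right) = 2 \left(-3 + \left(G + T\right)^{2}\right) = -6 + 2 \left(G + T\right)^{2}$)
$I{\left(O,l \right)} = 56$
$\frac{1}{I{\left(-61,a{\left(2,-1 \right)} \right)} + 1700} = \frac{1}{56 + 1700} = \frac{1}{1756}$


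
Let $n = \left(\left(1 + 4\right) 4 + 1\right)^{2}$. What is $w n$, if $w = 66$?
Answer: $29106$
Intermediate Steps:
$n = 441$ ($n = \left(5 \cdot 4 + 1\right)^{2} = \left(20 + 1\right)^{2} = 21^{2} = 441$)
$w n = 66 \cdot 441 = 29106$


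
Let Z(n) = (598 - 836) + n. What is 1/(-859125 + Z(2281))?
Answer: -1/857082 ≈ -1.1667e-6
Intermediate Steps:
Z(n) = -238 + n
1/(-859125 + Z(2281)) = 1/(-859125 + (-238 + 2281)) = 1/(-859125 + 2043) = 1/(-857082) = -1/857082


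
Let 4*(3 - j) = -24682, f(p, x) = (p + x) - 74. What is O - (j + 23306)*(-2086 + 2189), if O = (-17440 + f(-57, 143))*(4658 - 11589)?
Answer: 235514159/2 ≈ 1.1776e+8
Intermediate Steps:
f(p, x) = -74 + p + x
j = 12347/2 (j = 3 - ¼*(-24682) = 3 + 12341/2 = 12347/2 ≈ 6173.5)
O = 120793468 (O = (-17440 + (-74 - 57 + 143))*(4658 - 11589) = (-17440 + 12)*(-6931) = -17428*(-6931) = 120793468)
O - (j + 23306)*(-2086 + 2189) = 120793468 - (12347/2 + 23306)*(-2086 + 2189) = 120793468 - 58959*103/2 = 120793468 - 1*6072777/2 = 120793468 - 6072777/2 = 235514159/2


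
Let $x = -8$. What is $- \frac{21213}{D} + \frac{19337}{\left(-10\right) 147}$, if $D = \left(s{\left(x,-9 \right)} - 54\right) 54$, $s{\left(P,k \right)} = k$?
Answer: $- \frac{45769}{6615} \approx -6.919$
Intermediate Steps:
$D = -3402$ ($D = \left(-9 - 54\right) 54 = \left(-63\right) 54 = -3402$)
$- \frac{21213}{D} + \frac{19337}{\left(-10\right) 147} = - \frac{21213}{-3402} + \frac{19337}{\left(-10\right) 147} = \left(-21213\right) \left(- \frac{1}{3402}\right) + \frac{19337}{-1470} = \frac{2357}{378} + 19337 \left(- \frac{1}{1470}\right) = \frac{2357}{378} - \frac{19337}{1470} = - \frac{45769}{6615}$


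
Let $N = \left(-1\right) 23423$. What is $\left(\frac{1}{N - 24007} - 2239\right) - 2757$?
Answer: $- \frac{236960281}{47430} \approx -4996.0$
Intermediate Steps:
$N = -23423$
$\left(\frac{1}{N - 24007} - 2239\right) - 2757 = \left(\frac{1}{-23423 - 24007} - 2239\right) - 2757 = \left(\frac{1}{-47430} - 2239\right) - 2757 = \left(- \frac{1}{47430} - 2239\right) - 2757 = - \frac{106195771}{47430} - 2757 = - \frac{236960281}{47430}$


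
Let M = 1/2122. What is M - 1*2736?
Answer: -5805791/2122 ≈ -2736.0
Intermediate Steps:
M = 1/2122 ≈ 0.00047125
M - 1*2736 = 1/2122 - 1*2736 = 1/2122 - 2736 = -5805791/2122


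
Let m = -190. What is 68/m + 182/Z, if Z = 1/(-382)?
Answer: -6604814/95 ≈ -69524.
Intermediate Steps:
Z = -1/382 ≈ -0.0026178
68/m + 182/Z = 68/(-190) + 182/(-1/382) = 68*(-1/190) + 182*(-382) = -34/95 - 69524 = -6604814/95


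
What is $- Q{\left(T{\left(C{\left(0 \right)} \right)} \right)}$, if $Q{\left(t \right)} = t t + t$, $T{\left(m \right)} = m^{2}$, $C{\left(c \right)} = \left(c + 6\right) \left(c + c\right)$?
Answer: $0$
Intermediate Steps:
$C{\left(c \right)} = 2 c \left(6 + c\right)$ ($C{\left(c \right)} = \left(6 + c\right) 2 c = 2 c \left(6 + c\right)$)
$Q{\left(t \right)} = t + t^{2}$ ($Q{\left(t \right)} = t^{2} + t = t + t^{2}$)
$- Q{\left(T{\left(C{\left(0 \right)} \right)} \right)} = - \left(2 \cdot 0 \left(6 + 0\right)\right)^{2} \left(1 + \left(2 \cdot 0 \left(6 + 0\right)\right)^{2}\right) = - \left(2 \cdot 0 \cdot 6\right)^{2} \left(1 + \left(2 \cdot 0 \cdot 6\right)^{2}\right) = - 0^{2} \left(1 + 0^{2}\right) = - 0 \left(1 + 0\right) = - 0 \cdot 1 = \left(-1\right) 0 = 0$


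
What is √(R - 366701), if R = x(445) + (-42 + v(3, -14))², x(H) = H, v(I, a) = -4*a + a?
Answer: 4*I*√22891 ≈ 605.19*I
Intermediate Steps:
v(I, a) = -3*a
R = 445 (R = 445 + (-42 - 3*(-14))² = 445 + (-42 + 42)² = 445 + 0² = 445 + 0 = 445)
√(R - 366701) = √(445 - 366701) = √(-366256) = 4*I*√22891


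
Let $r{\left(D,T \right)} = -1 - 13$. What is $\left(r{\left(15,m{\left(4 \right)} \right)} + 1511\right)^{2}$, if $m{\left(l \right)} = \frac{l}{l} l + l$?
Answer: $2241009$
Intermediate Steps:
$m{\left(l \right)} = 2 l$ ($m{\left(l \right)} = 1 l + l = l + l = 2 l$)
$r{\left(D,T \right)} = -14$ ($r{\left(D,T \right)} = -1 - 13 = -14$)
$\left(r{\left(15,m{\left(4 \right)} \right)} + 1511\right)^{2} = \left(-14 + 1511\right)^{2} = 1497^{2} = 2241009$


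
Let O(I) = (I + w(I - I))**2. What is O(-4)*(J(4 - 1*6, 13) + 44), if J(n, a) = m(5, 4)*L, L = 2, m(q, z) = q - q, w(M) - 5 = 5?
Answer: 1584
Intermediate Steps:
w(M) = 10 (w(M) = 5 + 5 = 10)
m(q, z) = 0
O(I) = (10 + I)**2 (O(I) = (I + 10)**2 = (10 + I)**2)
J(n, a) = 0 (J(n, a) = 0*2 = 0)
O(-4)*(J(4 - 1*6, 13) + 44) = (10 - 4)**2*(0 + 44) = 6**2*44 = 36*44 = 1584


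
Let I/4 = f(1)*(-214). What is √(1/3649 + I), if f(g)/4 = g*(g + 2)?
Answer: I*√136773741023/3649 ≈ 101.35*I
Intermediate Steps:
f(g) = 4*g*(2 + g) (f(g) = 4*(g*(g + 2)) = 4*(g*(2 + g)) = 4*g*(2 + g))
I = -10272 (I = 4*((4*1*(2 + 1))*(-214)) = 4*((4*1*3)*(-214)) = 4*(12*(-214)) = 4*(-2568) = -10272)
√(1/3649 + I) = √(1/3649 - 10272) = √(-37482527/3649) = I*√136773741023/3649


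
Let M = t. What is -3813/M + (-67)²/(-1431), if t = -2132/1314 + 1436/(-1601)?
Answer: 5727459310669/3792318858 ≈ 1510.3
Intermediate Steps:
t = -2650118/1051857 (t = -2132*1/1314 + 1436*(-1/1601) = -1066/657 - 1436/1601 = -2650118/1051857 ≈ -2.5195)
M = -2650118/1051857 ≈ -2.5195
-3813/M + (-67)²/(-1431) = -3813/(-2650118/1051857) + (-67)²/(-1431) = -3813*(-1051857/2650118) + 4489*(-1/1431) = 4010730741/2650118 - 4489/1431 = 5727459310669/3792318858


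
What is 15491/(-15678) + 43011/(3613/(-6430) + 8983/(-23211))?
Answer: -100643212675895543/2220350233374 ≈ -45328.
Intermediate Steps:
15491/(-15678) + 43011/(3613/(-6430) + 8983/(-23211)) = 15491*(-1/15678) + 43011/(3613*(-1/6430) + 8983*(-1/23211)) = -15491/15678 + 43011/(-3613/6430 - 8983/23211) = -15491/15678 + 43011/(-141622033/149246730) = -15491/15678 + 43011*(-149246730/141622033) = -15491/15678 - 6419251104030/141622033 = -100643212675895543/2220350233374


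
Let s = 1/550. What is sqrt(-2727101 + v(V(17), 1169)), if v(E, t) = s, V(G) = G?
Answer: I*sqrt(32997922078)/110 ≈ 1651.4*I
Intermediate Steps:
s = 1/550 ≈ 0.0018182
v(E, t) = 1/550
sqrt(-2727101 + v(V(17), 1169)) = sqrt(-2727101 + 1/550) = sqrt(-1499905549/550) = I*sqrt(32997922078)/110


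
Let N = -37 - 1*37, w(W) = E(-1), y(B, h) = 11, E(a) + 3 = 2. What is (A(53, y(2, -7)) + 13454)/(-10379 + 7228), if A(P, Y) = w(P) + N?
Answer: -13379/3151 ≈ -4.2460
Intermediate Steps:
E(a) = -1 (E(a) = -3 + 2 = -1)
w(W) = -1
N = -74 (N = -37 - 37 = -74)
A(P, Y) = -75 (A(P, Y) = -1 - 74 = -75)
(A(53, y(2, -7)) + 13454)/(-10379 + 7228) = (-75 + 13454)/(-10379 + 7228) = 13379/(-3151) = 13379*(-1/3151) = -13379/3151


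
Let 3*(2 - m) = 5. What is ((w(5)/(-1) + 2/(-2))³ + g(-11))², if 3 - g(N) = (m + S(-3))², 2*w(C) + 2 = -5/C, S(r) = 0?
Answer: 47089/5184 ≈ 9.0835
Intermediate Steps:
m = ⅓ (m = 2 - ⅓*5 = 2 - 5/3 = ⅓ ≈ 0.33333)
w(C) = -1 - 5/(2*C) (w(C) = -1 + (-5/C)/2 = -1 - 5/(2*C))
g(N) = 26/9 (g(N) = 3 - (⅓ + 0)² = 3 - (⅓)² = 3 - 1*⅑ = 3 - ⅑ = 26/9)
((w(5)/(-1) + 2/(-2))³ + g(-11))² = ((((-5/2 - 1*5)/5)/(-1) + 2/(-2))³ + 26/9)² = ((((-5/2 - 5)/5)*(-1) + 2*(-½))³ + 26/9)² = ((((⅕)*(-15/2))*(-1) - 1)³ + 26/9)² = ((-3/2*(-1) - 1)³ + 26/9)² = ((3/2 - 1)³ + 26/9)² = ((½)³ + 26/9)² = (⅛ + 26/9)² = (217/72)² = 47089/5184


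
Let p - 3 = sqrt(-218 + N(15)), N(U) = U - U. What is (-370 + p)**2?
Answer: (367 - I*sqrt(218))**2 ≈ 1.3447e+5 - 10837.0*I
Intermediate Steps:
N(U) = 0
p = 3 + I*sqrt(218) (p = 3 + sqrt(-218 + 0) = 3 + sqrt(-218) = 3 + I*sqrt(218) ≈ 3.0 + 14.765*I)
(-370 + p)**2 = (-370 + (3 + I*sqrt(218)))**2 = (-367 + I*sqrt(218))**2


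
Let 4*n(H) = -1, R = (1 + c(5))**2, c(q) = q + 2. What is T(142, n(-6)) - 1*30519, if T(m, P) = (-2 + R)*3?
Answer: -30333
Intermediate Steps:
c(q) = 2 + q
R = 64 (R = (1 + (2 + 5))**2 = (1 + 7)**2 = 8**2 = 64)
n(H) = -1/4 (n(H) = (1/4)*(-1) = -1/4)
T(m, P) = 186 (T(m, P) = (-2 + 64)*3 = 62*3 = 186)
T(142, n(-6)) - 1*30519 = 186 - 1*30519 = 186 - 30519 = -30333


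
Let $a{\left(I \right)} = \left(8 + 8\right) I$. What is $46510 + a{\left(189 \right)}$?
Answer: $49534$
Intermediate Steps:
$a{\left(I \right)} = 16 I$
$46510 + a{\left(189 \right)} = 46510 + 16 \cdot 189 = 46510 + 3024 = 49534$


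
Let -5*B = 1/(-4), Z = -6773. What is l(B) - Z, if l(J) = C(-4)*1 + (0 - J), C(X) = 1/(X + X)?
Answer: 270913/40 ≈ 6772.8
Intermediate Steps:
B = 1/20 (B = -⅕/(-4) = -⅕*(-¼) = 1/20 ≈ 0.050000)
C(X) = 1/(2*X)
l(J) = -⅛ - J (l(J) = ((½)/(-4))*1 + (0 - J) = ((½)*(-¼))*1 - J = -⅛*1 - J = -⅛ - J)
l(B) - Z = (-⅛ - 1*1/20) - 1*(-6773) = (-⅛ - 1/20) + 6773 = -7/40 + 6773 = 270913/40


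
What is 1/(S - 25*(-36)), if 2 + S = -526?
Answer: 1/372 ≈ 0.0026882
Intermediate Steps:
S = -528 (S = -2 - 526 = -528)
1/(S - 25*(-36)) = 1/(-528 - 25*(-36)) = 1/(-528 + 900) = 1/372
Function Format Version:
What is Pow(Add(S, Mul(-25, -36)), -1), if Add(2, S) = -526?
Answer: Rational(1, 372) ≈ 0.0026882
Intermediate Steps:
S = -528 (S = Add(-2, -526) = -528)
Pow(Add(S, Mul(-25, -36)), -1) = Pow(Add(-528, Mul(-25, -36)), -1) = Pow(Add(-528, 900), -1) = Pow(372, -1) = Rational(1, 372)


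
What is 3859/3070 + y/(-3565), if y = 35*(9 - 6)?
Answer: 2686997/2188910 ≈ 1.2276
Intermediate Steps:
y = 105 (y = 35*3 = 105)
3859/3070 + y/(-3565) = 3859/3070 + 105/(-3565) = 3859*(1/3070) + 105*(-1/3565) = 3859/3070 - 21/713 = 2686997/2188910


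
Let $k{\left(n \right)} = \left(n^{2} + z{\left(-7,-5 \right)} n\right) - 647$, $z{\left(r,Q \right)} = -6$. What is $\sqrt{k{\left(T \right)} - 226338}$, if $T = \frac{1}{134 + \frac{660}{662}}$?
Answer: $\frac{i \sqrt{453211926047023}}{44684} \approx 476.43 i$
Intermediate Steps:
$T = \frac{331}{44684}$ ($T = \frac{1}{134 + 660 \cdot \frac{1}{662}} = \frac{1}{134 + \frac{330}{331}} = \frac{1}{\frac{44684}{331}} = \frac{331}{44684} \approx 0.0074076$)
$k{\left(n \right)} = -647 + n^{2} - 6 n$ ($k{\left(n \right)} = \left(n^{2} - 6 n\right) - 647 = -647 + n^{2} - 6 n$)
$\sqrt{k{\left(T \right)} - 226338} = \sqrt{\left(-647 + \left(\frac{331}{44684}\right)^{2} - \frac{993}{22342}\right) - 226338} = \sqrt{\left(-647 + \frac{109561}{1996659856} - \frac{993}{22342}\right) - 226338} = \sqrt{- \frac{1291927559695}{1996659856} - 226338} = \sqrt{- \frac{453211926047023}{1996659856}} = \frac{i \sqrt{453211926047023}}{44684}$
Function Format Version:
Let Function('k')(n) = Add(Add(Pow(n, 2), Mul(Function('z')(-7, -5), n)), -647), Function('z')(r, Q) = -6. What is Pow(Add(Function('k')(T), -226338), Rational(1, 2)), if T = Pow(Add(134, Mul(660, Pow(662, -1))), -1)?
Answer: Mul(Rational(1, 44684), I, Pow(453211926047023, Rational(1, 2))) ≈ Mul(476.43, I)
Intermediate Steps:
T = Rational(331, 44684) (T = Pow(Add(134, Mul(660, Rational(1, 662))), -1) = Pow(Add(134, Rational(330, 331)), -1) = Pow(Rational(44684, 331), -1) = Rational(331, 44684) ≈ 0.0074076)
Function('k')(n) = Add(-647, Pow(n, 2), Mul(-6, n)) (Function('k')(n) = Add(Add(Pow(n, 2), Mul(-6, n)), -647) = Add(-647, Pow(n, 2), Mul(-6, n)))
Pow(Add(Function('k')(T), -226338), Rational(1, 2)) = Pow(Add(Add(-647, Pow(Rational(331, 44684), 2), Mul(-6, Rational(331, 44684))), -226338), Rational(1, 2)) = Pow(Add(Add(-647, Rational(109561, 1996659856), Rational(-993, 22342)), -226338), Rational(1, 2)) = Pow(Add(Rational(-1291927559695, 1996659856), -226338), Rational(1, 2)) = Pow(Rational(-453211926047023, 1996659856), Rational(1, 2)) = Mul(Rational(1, 44684), I, Pow(453211926047023, Rational(1, 2)))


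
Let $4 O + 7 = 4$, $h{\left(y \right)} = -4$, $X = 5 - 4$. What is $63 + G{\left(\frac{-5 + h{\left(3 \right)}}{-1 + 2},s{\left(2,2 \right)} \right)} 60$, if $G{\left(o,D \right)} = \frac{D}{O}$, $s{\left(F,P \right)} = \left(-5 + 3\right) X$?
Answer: $223$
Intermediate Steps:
$X = 1$
$O = - \frac{3}{4}$ ($O = - \frac{7}{4} + \frac{1}{4} \cdot 4 = - \frac{7}{4} + 1 = - \frac{3}{4} \approx -0.75$)
$s{\left(F,P \right)} = -2$ ($s{\left(F,P \right)} = \left(-5 + 3\right) 1 = \left(-2\right) 1 = -2$)
$G{\left(o,D \right)} = - \frac{4 D}{3}$ ($G{\left(o,D \right)} = \frac{D}{- \frac{3}{4}} = D \left(- \frac{4}{3}\right) = - \frac{4 D}{3}$)
$63 + G{\left(\frac{-5 + h{\left(3 \right)}}{-1 + 2},s{\left(2,2 \right)} \right)} 60 = 63 + \left(- \frac{4}{3}\right) \left(-2\right) 60 = 63 + \frac{8}{3} \cdot 60 = 63 + 160 = 223$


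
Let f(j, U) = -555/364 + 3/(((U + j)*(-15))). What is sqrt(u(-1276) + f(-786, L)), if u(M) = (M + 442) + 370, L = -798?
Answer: I*sqrt(1679242009445)/60060 ≈ 21.576*I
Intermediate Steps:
f(j, U) = -555/364 + 3/(-15*U - 15*j) (f(j, U) = -555*1/364 + 3/(-15*U - 15*j) = -555/364 + 3/(-15*U - 15*j))
u(M) = 812 + M (u(M) = (442 + M) + 370 = 812 + M)
sqrt(u(-1276) + f(-786, L)) = sqrt((812 - 1276) + (-364 - 2775*(-798) - 2775*(-786))/(1820*(-798 - 786))) = sqrt(-464 + (1/1820)*(-364 + 2214450 + 2181150)/(-1584)) = sqrt(-464 + (1/1820)*(-1/1584)*4395236) = sqrt(-464 - 1098809/720720) = sqrt(-335512889/720720) = I*sqrt(1679242009445)/60060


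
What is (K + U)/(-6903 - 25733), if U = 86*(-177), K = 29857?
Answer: -14635/32636 ≈ -0.44843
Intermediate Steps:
U = -15222
(K + U)/(-6903 - 25733) = (29857 - 15222)/(-6903 - 25733) = 14635/(-32636) = 14635*(-1/32636) = -14635/32636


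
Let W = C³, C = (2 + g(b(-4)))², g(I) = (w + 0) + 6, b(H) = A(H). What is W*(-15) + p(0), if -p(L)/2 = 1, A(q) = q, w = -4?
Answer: -61442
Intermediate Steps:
p(L) = -2 (p(L) = -2*1 = -2)
b(H) = H
g(I) = 2 (g(I) = (-4 + 0) + 6 = -4 + 6 = 2)
C = 16 (C = (2 + 2)² = 4² = 16)
W = 4096 (W = 16³ = 4096)
W*(-15) + p(0) = 4096*(-15) - 2 = -61440 - 2 = -61442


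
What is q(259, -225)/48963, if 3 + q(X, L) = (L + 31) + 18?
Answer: -179/48963 ≈ -0.0036558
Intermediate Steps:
q(X, L) = 46 + L (q(X, L) = -3 + ((L + 31) + 18) = -3 + ((31 + L) + 18) = -3 + (49 + L) = 46 + L)
q(259, -225)/48963 = (46 - 225)/48963 = -179*1/48963 = -179/48963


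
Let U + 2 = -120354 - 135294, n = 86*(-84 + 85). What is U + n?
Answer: -255564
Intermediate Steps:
n = 86 (n = 86*1 = 86)
U = -255650 (U = -2 + (-120354 - 135294) = -2 - 255648 = -255650)
U + n = -255650 + 86 = -255564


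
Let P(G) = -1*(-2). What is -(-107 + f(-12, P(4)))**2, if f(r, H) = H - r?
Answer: -8649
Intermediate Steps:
P(G) = 2
-(-107 + f(-12, P(4)))**2 = -(-107 + (2 - 1*(-12)))**2 = -(-107 + (2 + 12))**2 = -(-107 + 14)**2 = -1*(-93)**2 = -1*8649 = -8649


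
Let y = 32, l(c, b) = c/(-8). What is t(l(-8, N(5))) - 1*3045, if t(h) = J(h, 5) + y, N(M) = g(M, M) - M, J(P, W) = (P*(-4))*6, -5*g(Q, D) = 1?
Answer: -3037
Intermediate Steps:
g(Q, D) = -1/5 (g(Q, D) = -1/5*1 = -1/5)
J(P, W) = -24*P (J(P, W) = -4*P*6 = -24*P)
N(M) = -1/5 - M
l(c, b) = -c/8 (l(c, b) = c*(-1/8) = -c/8)
t(h) = 32 - 24*h (t(h) = -24*h + 32 = 32 - 24*h)
t(l(-8, N(5))) - 1*3045 = (32 - (-3)*(-8)) - 1*3045 = (32 - 24*1) - 3045 = (32 - 24) - 3045 = 8 - 3045 = -3037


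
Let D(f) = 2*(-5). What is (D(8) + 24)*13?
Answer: 182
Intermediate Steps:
D(f) = -10
(D(8) + 24)*13 = (-10 + 24)*13 = 14*13 = 182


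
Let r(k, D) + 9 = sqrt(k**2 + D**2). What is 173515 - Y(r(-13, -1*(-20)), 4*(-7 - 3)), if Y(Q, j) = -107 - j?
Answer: 173582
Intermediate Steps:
r(k, D) = -9 + sqrt(D**2 + k**2) (r(k, D) = -9 + sqrt(k**2 + D**2) = -9 + sqrt(D**2 + k**2))
173515 - Y(r(-13, -1*(-20)), 4*(-7 - 3)) = 173515 - (-107 - 4*(-7 - 3)) = 173515 - (-107 - 4*(-10)) = 173515 - (-107 - 1*(-40)) = 173515 - (-107 + 40) = 173515 - 1*(-67) = 173515 + 67 = 173582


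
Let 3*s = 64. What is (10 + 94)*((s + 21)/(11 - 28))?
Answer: -13208/51 ≈ -258.98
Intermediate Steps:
s = 64/3 (s = (1/3)*64 = 64/3 ≈ 21.333)
(10 + 94)*((s + 21)/(11 - 28)) = (10 + 94)*((64/3 + 21)/(11 - 28)) = 104*((127/3)/(-17)) = 104*((127/3)*(-1/17)) = 104*(-127/51) = -13208/51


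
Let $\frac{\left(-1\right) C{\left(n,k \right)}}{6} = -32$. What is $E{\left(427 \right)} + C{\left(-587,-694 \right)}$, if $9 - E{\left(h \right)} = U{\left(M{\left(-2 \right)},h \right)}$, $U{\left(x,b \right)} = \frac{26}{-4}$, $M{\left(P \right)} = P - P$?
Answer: $\frac{415}{2} \approx 207.5$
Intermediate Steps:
$M{\left(P \right)} = 0$
$U{\left(x,b \right)} = - \frac{13}{2}$ ($U{\left(x,b \right)} = 26 \left(- \frac{1}{4}\right) = - \frac{13}{2}$)
$C{\left(n,k \right)} = 192$ ($C{\left(n,k \right)} = \left(-6\right) \left(-32\right) = 192$)
$E{\left(h \right)} = \frac{31}{2}$ ($E{\left(h \right)} = 9 - - \frac{13}{2} = 9 + \frac{13}{2} = \frac{31}{2}$)
$E{\left(427 \right)} + C{\left(-587,-694 \right)} = \frac{31}{2} + 192 = \frac{415}{2}$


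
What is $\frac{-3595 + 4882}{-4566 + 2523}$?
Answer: $- \frac{143}{227} \approx -0.62996$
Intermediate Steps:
$\frac{-3595 + 4882}{-4566 + 2523} = \frac{1287}{-2043} = 1287 \left(- \frac{1}{2043}\right) = - \frac{143}{227}$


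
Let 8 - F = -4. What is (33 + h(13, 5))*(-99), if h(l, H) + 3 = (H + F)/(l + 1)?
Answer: -43263/14 ≈ -3090.2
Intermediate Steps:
F = 12 (F = 8 - 1*(-4) = 8 + 4 = 12)
h(l, H) = -3 + (12 + H)/(1 + l) (h(l, H) = -3 + (H + 12)/(l + 1) = -3 + (12 + H)/(1 + l))
(33 + h(13, 5))*(-99) = (33 + (9 + 5 - 3*13)/(1 + 13))*(-99) = (33 + (9 + 5 - 39)/14)*(-99) = (33 + (1/14)*(-25))*(-99) = (33 - 25/14)*(-99) = (437/14)*(-99) = -43263/14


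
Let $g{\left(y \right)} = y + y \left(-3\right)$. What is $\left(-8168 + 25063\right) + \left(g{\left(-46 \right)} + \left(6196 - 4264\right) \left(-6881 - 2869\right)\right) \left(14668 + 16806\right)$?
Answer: $-592872825497$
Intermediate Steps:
$g{\left(y \right)} = - 2 y$ ($g{\left(y \right)} = y - 3 y = - 2 y$)
$\left(-8168 + 25063\right) + \left(g{\left(-46 \right)} + \left(6196 - 4264\right) \left(-6881 - 2869\right)\right) \left(14668 + 16806\right) = \left(-8168 + 25063\right) + \left(\left(-2\right) \left(-46\right) + \left(6196 - 4264\right) \left(-6881 - 2869\right)\right) \left(14668 + 16806\right) = 16895 + \left(92 + 1932 \left(-9750\right)\right) 31474 = 16895 + \left(92 - 18837000\right) 31474 = 16895 - 592872842392 = -592872825497$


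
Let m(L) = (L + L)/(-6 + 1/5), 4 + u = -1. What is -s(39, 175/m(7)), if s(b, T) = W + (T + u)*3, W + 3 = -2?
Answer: 475/2 ≈ 237.50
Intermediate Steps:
W = -5 (W = -3 - 2 = -5)
u = -5 (u = -4 - 1 = -5)
m(L) = -10*L/29 (m(L) = (2*L)/(-6 + ⅕) = (2*L)/(-29/5) = (2*L)*(-5/29) = -10*L/29)
s(b, T) = -20 + 3*T (s(b, T) = -5 + (T - 5)*3 = -5 + (-5 + T)*3 = -5 + (-15 + 3*T) = -20 + 3*T)
-s(39, 175/m(7)) = -(-20 + 3*(175/((-10/29*7)))) = -(-20 + 3*(175/(-70/29))) = -(-20 + 3*(175*(-29/70))) = -(-20 + 3*(-145/2)) = -(-20 - 435/2) = -1*(-475/2) = 475/2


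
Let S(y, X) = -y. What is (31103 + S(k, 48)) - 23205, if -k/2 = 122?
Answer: 8142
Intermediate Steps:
k = -244 (k = -2*122 = -244)
(31103 + S(k, 48)) - 23205 = (31103 - 1*(-244)) - 23205 = (31103 + 244) - 23205 = 31347 - 23205 = 8142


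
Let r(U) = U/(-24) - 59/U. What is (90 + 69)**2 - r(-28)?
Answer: 2123329/84 ≈ 25278.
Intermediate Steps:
r(U) = -59/U - U/24 (r(U) = U*(-1/24) - 59/U = -U/24 - 59/U = -59/U - U/24)
(90 + 69)**2 - r(-28) = (90 + 69)**2 - (-59/(-28) - 1/24*(-28)) = 159**2 - (-59*(-1/28) + 7/6) = 25281 - (59/28 + 7/6) = 25281 - 1*275/84 = 25281 - 275/84 = 2123329/84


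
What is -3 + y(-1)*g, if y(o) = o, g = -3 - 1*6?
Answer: 6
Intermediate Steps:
g = -9 (g = -3 - 6 = -9)
-3 + y(-1)*g = -3 - 1*(-9) = -3 + 9 = 6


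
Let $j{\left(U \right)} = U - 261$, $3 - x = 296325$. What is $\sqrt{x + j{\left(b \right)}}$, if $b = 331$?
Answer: $2 i \sqrt{74063} \approx 544.29 i$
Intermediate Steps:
$x = -296322$ ($x = 3 - 296325 = -296322$)
$j{\left(U \right)} = -261 + U$ ($j{\left(U \right)} = U - 261 = -261 + U$)
$\sqrt{x + j{\left(b \right)}} = \sqrt{-296322 + \left(-261 + 331\right)} = \sqrt{-296322 + 70} = \sqrt{-296252} = 2 i \sqrt{74063}$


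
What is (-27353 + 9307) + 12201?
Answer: -5845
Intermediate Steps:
(-27353 + 9307) + 12201 = -18046 + 12201 = -5845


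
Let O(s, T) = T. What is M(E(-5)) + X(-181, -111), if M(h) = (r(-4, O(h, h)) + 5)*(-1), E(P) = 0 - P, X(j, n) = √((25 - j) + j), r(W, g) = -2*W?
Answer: -8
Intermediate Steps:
X(j, n) = 5 (X(j, n) = √25 = 5)
E(P) = -P
M(h) = -13 (M(h) = (-2*(-4) + 5)*(-1) = (8 + 5)*(-1) = 13*(-1) = -13)
M(E(-5)) + X(-181, -111) = -13 + 5 = -8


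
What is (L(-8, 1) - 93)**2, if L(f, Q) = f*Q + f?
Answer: 11881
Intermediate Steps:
L(f, Q) = f + Q*f (L(f, Q) = Q*f + f = f + Q*f)
(L(-8, 1) - 93)**2 = (-8*(1 + 1) - 93)**2 = (-8*2 - 93)**2 = (-16 - 93)**2 = (-109)**2 = 11881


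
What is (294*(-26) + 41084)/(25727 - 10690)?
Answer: 3040/1367 ≈ 2.2238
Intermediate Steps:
(294*(-26) + 41084)/(25727 - 10690) = (-7644 + 41084)/15037 = 33440*(1/15037) = 3040/1367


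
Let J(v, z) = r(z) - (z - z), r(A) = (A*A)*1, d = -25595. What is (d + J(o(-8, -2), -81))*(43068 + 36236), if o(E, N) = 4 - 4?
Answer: -1509472336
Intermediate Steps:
o(E, N) = 0
r(A) = A**2 (r(A) = A**2*1 = A**2)
J(v, z) = z**2 (J(v, z) = z**2 - (z - z) = z**2 - 1*0 = z**2 + 0 = z**2)
(d + J(o(-8, -2), -81))*(43068 + 36236) = (-25595 + (-81)**2)*(43068 + 36236) = (-25595 + 6561)*79304 = -19034*79304 = -1509472336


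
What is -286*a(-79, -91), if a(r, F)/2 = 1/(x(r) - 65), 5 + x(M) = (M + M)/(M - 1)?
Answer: 22880/2721 ≈ 8.4087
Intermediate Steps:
x(M) = -5 + 2*M/(-1 + M) (x(M) = -5 + (M + M)/(M - 1) = -5 + (2*M)/(-1 + M) = -5 + 2*M/(-1 + M))
a(r, F) = 2/(-65 + (5 - 3*r)/(-1 + r)) (a(r, F) = 2/((5 - 3*r)/(-1 + r) - 65) = 2/(-65 + (5 - 3*r)/(-1 + r)))
-286*a(-79, -91) = -286*(1 - 1*(-79))/(-35 + 34*(-79)) = -286*(1 + 79)/(-35 - 2686) = -286*80/(-2721) = -(-286)*80/2721 = -286*(-80/2721) = 22880/2721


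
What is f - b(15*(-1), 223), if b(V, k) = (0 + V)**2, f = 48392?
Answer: 48167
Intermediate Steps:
b(V, k) = V**2
f - b(15*(-1), 223) = 48392 - (15*(-1))**2 = 48392 - 1*(-15)**2 = 48392 - 1*225 = 48392 - 225 = 48167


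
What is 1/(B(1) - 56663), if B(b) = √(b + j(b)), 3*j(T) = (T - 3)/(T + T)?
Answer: -169989/9632086705 - √6/9632086705 ≈ -1.7648e-5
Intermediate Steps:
j(T) = (-3 + T)/(6*T) (j(T) = ((T - 3)/(T + T))/3 = ((-3 + T)/((2*T)))/3 = ((-3 + T)*(1/(2*T)))/3 = ((-3 + T)/(2*T))/3 = (-3 + T)/(6*T))
B(b) = √(b + (-3 + b)/(6*b))
1/(B(1) - 56663) = 1/(√(6 - 18/1 + 36*1)/6 - 56663) = 1/(√(6 - 18*1 + 36)/6 - 56663) = 1/(√(6 - 18 + 36)/6 - 56663) = 1/(√24/6 - 56663) = 1/((2*√6)/6 - 56663) = 1/(√6/3 - 56663) = 1/(-56663 + √6/3)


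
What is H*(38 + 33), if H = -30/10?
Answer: -213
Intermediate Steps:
H = -3 (H = -30*⅒ = -3)
H*(38 + 33) = -3*(38 + 33) = -3*71 = -213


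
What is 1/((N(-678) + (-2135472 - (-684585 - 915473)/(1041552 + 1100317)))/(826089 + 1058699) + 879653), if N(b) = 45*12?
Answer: 2018484494386/1775563654568594133 ≈ 1.1368e-6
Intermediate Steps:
N(b) = 540
1/((N(-678) + (-2135472 - (-684585 - 915473)/(1041552 + 1100317)))/(826089 + 1058699) + 879653) = 1/((540 + (-2135472 - (-684585 - 915473)/(1041552 + 1100317)))/(826089 + 1058699) + 879653) = 1/((540 + (-2135472 - (-1600058)/2141869))/1884788 + 879653) = 1/((540 + (-2135472 - (-1600058)/2141869))*(1/1884788) + 879653) = 1/((540 + (-2135472 - 1*(-1600058/2141869)))*(1/1884788) + 879653) = 1/((540 + (-2135472 + 1600058/2141869))*(1/1884788) + 879653) = 1/((540 - 4573899677110/2141869)*(1/1884788) + 879653) = 1/(-4572743067850/2141869*1/1884788 + 879653) = 1/(-2286371533925/2018484494386 + 879653) = 1/(1775563654568594133/2018484494386) = 2018484494386/1775563654568594133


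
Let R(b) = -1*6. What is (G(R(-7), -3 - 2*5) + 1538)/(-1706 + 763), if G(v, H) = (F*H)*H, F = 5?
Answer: -2383/943 ≈ -2.5270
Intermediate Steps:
R(b) = -6
G(v, H) = 5*H² (G(v, H) = (5*H)*H = 5*H²)
(G(R(-7), -3 - 2*5) + 1538)/(-1706 + 763) = (5*(-3 - 2*5)² + 1538)/(-1706 + 763) = (5*(-3 - 10)² + 1538)/(-943) = (5*(-13)² + 1538)*(-1/943) = (5*169 + 1538)*(-1/943) = (845 + 1538)*(-1/943) = 2383*(-1/943) = -2383/943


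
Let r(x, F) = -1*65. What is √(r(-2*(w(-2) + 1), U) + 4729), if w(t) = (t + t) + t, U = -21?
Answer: 2*√1166 ≈ 68.293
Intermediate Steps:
w(t) = 3*t (w(t) = 2*t + t = 3*t)
r(x, F) = -65
√(r(-2*(w(-2) + 1), U) + 4729) = √(-65 + 4729) = √4664 = 2*√1166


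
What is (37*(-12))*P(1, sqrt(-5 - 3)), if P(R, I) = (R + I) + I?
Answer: -444 - 1776*I*sqrt(2) ≈ -444.0 - 2511.6*I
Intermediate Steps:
P(R, I) = R + 2*I (P(R, I) = (I + R) + I = R + 2*I)
(37*(-12))*P(1, sqrt(-5 - 3)) = (37*(-12))*(1 + 2*sqrt(-5 - 3)) = -444*(1 + 2*sqrt(-8)) = -444*(1 + 2*(2*I*sqrt(2))) = -444*(1 + 4*I*sqrt(2)) = -444 - 1776*I*sqrt(2)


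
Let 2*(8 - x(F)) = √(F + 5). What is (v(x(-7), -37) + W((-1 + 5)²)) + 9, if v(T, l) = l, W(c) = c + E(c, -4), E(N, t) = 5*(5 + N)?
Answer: 93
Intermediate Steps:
E(N, t) = 25 + 5*N
x(F) = 8 - √(5 + F)/2 (x(F) = 8 - √(F + 5)/2 = 8 - √(5 + F)/2)
W(c) = 25 + 6*c (W(c) = c + (25 + 5*c) = 25 + 6*c)
(v(x(-7), -37) + W((-1 + 5)²)) + 9 = (-37 + (25 + 6*(-1 + 5)²)) + 9 = (-37 + (25 + 6*4²)) + 9 = (-37 + (25 + 6*16)) + 9 = (-37 + (25 + 96)) + 9 = (-37 + 121) + 9 = 84 + 9 = 93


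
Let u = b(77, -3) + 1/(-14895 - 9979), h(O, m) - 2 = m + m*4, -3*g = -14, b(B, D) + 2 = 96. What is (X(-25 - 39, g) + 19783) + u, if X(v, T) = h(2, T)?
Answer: 1485151915/74622 ≈ 19902.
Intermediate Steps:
b(B, D) = 94 (b(B, D) = -2 + 96 = 94)
g = 14/3 (g = -1/3*(-14) = 14/3 ≈ 4.6667)
h(O, m) = 2 + 5*m (h(O, m) = 2 + (m + m*4) = 2 + (m + 4*m) = 2 + 5*m)
u = 2338155/24874 (u = 94 + 1/(-14895 - 9979) = 94 + 1/(-24874) = 94 - 1/24874 = 2338155/24874 ≈ 94.000)
X(v, T) = 2 + 5*T
(X(-25 - 39, g) + 19783) + u = ((2 + 5*(14/3)) + 19783) + 2338155/24874 = ((2 + 70/3) + 19783) + 2338155/24874 = (76/3 + 19783) + 2338155/24874 = 59425/3 + 2338155/24874 = 1485151915/74622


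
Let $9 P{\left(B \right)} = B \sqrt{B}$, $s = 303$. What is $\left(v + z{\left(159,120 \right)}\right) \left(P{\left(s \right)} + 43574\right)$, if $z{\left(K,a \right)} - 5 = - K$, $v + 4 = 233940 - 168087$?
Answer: $2862593930 + \frac{6635195 \sqrt{303}}{3} \approx 2.9011 \cdot 10^{9}$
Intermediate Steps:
$P{\left(B \right)} = \frac{B^{\frac{3}{2}}}{9}$ ($P{\left(B \right)} = \frac{B \sqrt{B}}{9} = \frac{B^{\frac{3}{2}}}{9}$)
$v = 65849$ ($v = -4 + \left(233940 - 168087\right) = -4 + 65853 = 65849$)
$z{\left(K,a \right)} = 5 - K$
$\left(v + z{\left(159,120 \right)}\right) \left(P{\left(s \right)} + 43574\right) = \left(65849 + \left(5 - 159\right)\right) \left(\frac{303^{\frac{3}{2}}}{9} + 43574\right) = \left(65849 + \left(5 - 159\right)\right) \left(\frac{303 \sqrt{303}}{9} + 43574\right) = \left(65849 - 154\right) \left(\frac{101 \sqrt{303}}{3} + 43574\right) = 65695 \left(43574 + \frac{101 \sqrt{303}}{3}\right) = 2862593930 + \frac{6635195 \sqrt{303}}{3}$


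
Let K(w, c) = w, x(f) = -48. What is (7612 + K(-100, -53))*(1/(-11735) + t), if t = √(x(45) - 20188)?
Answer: -7512/11735 + 15024*I*√5059 ≈ -0.64014 + 1.0686e+6*I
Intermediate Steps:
t = 2*I*√5059 (t = √(-48 - 20188) = √(-20236) = 2*I*√5059 ≈ 142.25*I)
(7612 + K(-100, -53))*(1/(-11735) + t) = (7612 - 100)*(1/(-11735) + 2*I*√5059) = 7512*(-1/11735 + 2*I*√5059) = -7512/11735 + 15024*I*√5059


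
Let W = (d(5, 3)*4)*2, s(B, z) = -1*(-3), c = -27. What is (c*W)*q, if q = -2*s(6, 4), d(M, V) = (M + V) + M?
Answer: 16848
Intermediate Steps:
d(M, V) = V + 2*M
s(B, z) = 3
W = 104 (W = ((3 + 2*5)*4)*2 = ((3 + 10)*4)*2 = (13*4)*2 = 52*2 = 104)
q = -6 (q = -2*3 = -6)
(c*W)*q = -27*104*(-6) = -2808*(-6) = 16848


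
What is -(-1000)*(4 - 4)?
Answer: 0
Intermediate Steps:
-(-1000)*(4 - 4) = -(-1000)*0 = -200*0 = 0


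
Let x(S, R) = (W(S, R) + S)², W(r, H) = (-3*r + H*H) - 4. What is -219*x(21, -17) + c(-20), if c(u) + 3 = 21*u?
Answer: -12932154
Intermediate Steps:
W(r, H) = -4 + H² - 3*r (W(r, H) = (-3*r + H²) - 4 = (H² - 3*r) - 4 = -4 + H² - 3*r)
c(u) = -3 + 21*u
x(S, R) = (-4 + R² - 2*S)² (x(S, R) = ((-4 + R² - 3*S) + S)² = (-4 + R² - 2*S)²)
-219*x(21, -17) + c(-20) = -219*(4 - 1*(-17)² + 2*21)² + (-3 + 21*(-20)) = -219*(4 - 1*289 + 42)² + (-3 - 420) = -219*(4 - 289 + 42)² - 423 = -219*(-243)² - 423 = -219*59049 - 423 = -12931731 - 423 = -12932154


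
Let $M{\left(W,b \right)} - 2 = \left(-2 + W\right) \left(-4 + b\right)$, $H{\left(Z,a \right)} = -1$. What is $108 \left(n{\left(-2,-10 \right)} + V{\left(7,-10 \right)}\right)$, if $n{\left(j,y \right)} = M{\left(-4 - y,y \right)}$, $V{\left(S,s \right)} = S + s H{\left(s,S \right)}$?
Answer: $-3996$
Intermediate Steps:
$M{\left(W,b \right)} = 2 + \left(-4 + b\right) \left(-2 + W\right)$ ($M{\left(W,b \right)} = 2 + \left(-2 + W\right) \left(-4 + b\right) = 2 + \left(-4 + b\right) \left(-2 + W\right)$)
$V{\left(S,s \right)} = S - s$ ($V{\left(S,s \right)} = S + s \left(-1\right) = S - s$)
$n{\left(j,y \right)} = 26 + 2 y + y \left(-4 - y\right)$ ($n{\left(j,y \right)} = 10 - 4 \left(-4 - y\right) - 2 y + \left(-4 - y\right) y = 10 + \left(16 + 4 y\right) - 2 y + y \left(-4 - y\right) = 26 + 2 y + y \left(-4 - y\right)$)
$108 \left(n{\left(-2,-10 \right)} + V{\left(7,-10 \right)}\right) = 108 \left(\left(26 - \left(-10\right)^{2} - -20\right) + \left(7 - -10\right)\right) = 108 \left(\left(26 - 100 + 20\right) + \left(7 + 10\right)\right) = 108 \left(\left(26 - 100 + 20\right) + 17\right) = 108 \left(-54 + 17\right) = 108 \left(-37\right) = -3996$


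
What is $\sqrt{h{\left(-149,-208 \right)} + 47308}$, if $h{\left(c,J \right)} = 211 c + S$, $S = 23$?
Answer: $2 \sqrt{3973} \approx 126.06$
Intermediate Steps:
$h{\left(c,J \right)} = 23 + 211 c$ ($h{\left(c,J \right)} = 211 c + 23 = 23 + 211 c$)
$\sqrt{h{\left(-149,-208 \right)} + 47308} = \sqrt{\left(23 + 211 \left(-149\right)\right) + 47308} = \sqrt{\left(23 - 31439\right) + 47308} = \sqrt{-31416 + 47308} = \sqrt{15892} = 2 \sqrt{3973}$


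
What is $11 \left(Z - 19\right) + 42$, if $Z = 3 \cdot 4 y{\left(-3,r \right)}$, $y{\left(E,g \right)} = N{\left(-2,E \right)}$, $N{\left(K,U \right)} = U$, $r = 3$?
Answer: $-563$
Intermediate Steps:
$y{\left(E,g \right)} = E$
$Z = -36$ ($Z = 3 \cdot 4 \left(-3\right) = 12 \left(-3\right) = -36$)
$11 \left(Z - 19\right) + 42 = 11 \left(-36 - 19\right) + 42 = 11 \left(-55\right) + 42 = -605 + 42 = -563$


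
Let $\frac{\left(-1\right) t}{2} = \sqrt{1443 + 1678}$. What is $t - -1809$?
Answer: $1809 - 2 \sqrt{3121} \approx 1697.3$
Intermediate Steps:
$t = - 2 \sqrt{3121}$ ($t = - 2 \sqrt{1443 + 1678} = - 2 \sqrt{3121} \approx -111.73$)
$t - -1809 = - 2 \sqrt{3121} - -1809 = - 2 \sqrt{3121} + 1809 = 1809 - 2 \sqrt{3121}$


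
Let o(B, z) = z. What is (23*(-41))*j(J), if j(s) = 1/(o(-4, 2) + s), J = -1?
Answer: -943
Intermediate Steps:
j(s) = 1/(2 + s)
(23*(-41))*j(J) = (23*(-41))/(2 - 1) = -943/1 = -943*1 = -943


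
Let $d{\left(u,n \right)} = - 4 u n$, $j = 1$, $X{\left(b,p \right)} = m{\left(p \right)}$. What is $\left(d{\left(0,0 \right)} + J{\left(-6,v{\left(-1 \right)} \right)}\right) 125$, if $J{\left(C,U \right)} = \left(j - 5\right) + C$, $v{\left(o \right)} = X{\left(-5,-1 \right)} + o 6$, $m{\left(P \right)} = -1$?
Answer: $-1250$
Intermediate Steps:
$X{\left(b,p \right)} = -1$
$d{\left(u,n \right)} = - 4 n u$
$v{\left(o \right)} = -1 + 6 o$ ($v{\left(o \right)} = -1 + o 6 = -1 + 6 o$)
$J{\left(C,U \right)} = -4 + C$ ($J{\left(C,U \right)} = \left(1 - 5\right) + C = -4 + C$)
$\left(d{\left(0,0 \right)} + J{\left(-6,v{\left(-1 \right)} \right)}\right) 125 = \left(\left(-4\right) 0 \cdot 0 - 10\right) 125 = \left(0 - 10\right) 125 = \left(-10\right) 125 = -1250$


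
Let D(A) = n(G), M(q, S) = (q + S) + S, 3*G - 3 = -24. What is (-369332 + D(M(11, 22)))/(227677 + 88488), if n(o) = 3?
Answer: -369329/316165 ≈ -1.1682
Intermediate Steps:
G = -7 (G = 1 + (⅓)*(-24) = 1 - 8 = -7)
M(q, S) = q + 2*S (M(q, S) = (S + q) + S = q + 2*S)
D(A) = 3
(-369332 + D(M(11, 22)))/(227677 + 88488) = (-369332 + 3)/(227677 + 88488) = -369329/316165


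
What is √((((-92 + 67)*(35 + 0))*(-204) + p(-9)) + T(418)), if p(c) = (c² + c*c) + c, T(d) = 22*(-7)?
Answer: √178499 ≈ 422.49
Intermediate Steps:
T(d) = -154
p(c) = c + 2*c² (p(c) = (c² + c²) + c = 2*c² + c = c + 2*c²)
√((((-92 + 67)*(35 + 0))*(-204) + p(-9)) + T(418)) = √((((-92 + 67)*(35 + 0))*(-204) - 9*(1 + 2*(-9))) - 154) = √((-25*35*(-204) - 9*(1 - 18)) - 154) = √((-875*(-204) - 9*(-17)) - 154) = √((178500 + 153) - 154) = √(178653 - 154) = √178499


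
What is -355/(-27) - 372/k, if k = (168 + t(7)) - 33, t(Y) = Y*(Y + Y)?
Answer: 72671/6291 ≈ 11.552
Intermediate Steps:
t(Y) = 2*Y**2 (t(Y) = Y*(2*Y) = 2*Y**2)
k = 233 (k = (168 + 2*7**2) - 33 = (168 + 2*49) - 33 = (168 + 98) - 33 = 266 - 33 = 233)
-355/(-27) - 372/k = -355/(-27) - 372/233 = -355*(-1/27) - 372*1/233 = 355/27 - 372/233 = 72671/6291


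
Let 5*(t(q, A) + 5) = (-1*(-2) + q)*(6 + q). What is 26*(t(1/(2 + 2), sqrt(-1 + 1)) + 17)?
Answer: 3081/8 ≈ 385.13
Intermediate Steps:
t(q, A) = -5 + (2 + q)*(6 + q)/5 (t(q, A) = -5 + ((-1*(-2) + q)*(6 + q))/5 = -5 + ((2 + q)*(6 + q))/5 = -5 + (2 + q)*(6 + q)/5)
26*(t(1/(2 + 2), sqrt(-1 + 1)) + 17) = 26*((-13/5 + (1/(2 + 2))**2/5 + 8/(5*(2 + 2))) + 17) = 26*((-13/5 + (1/4)**2/5 + (8/5)/4) + 17) = 26*((-13/5 + (1/4)**2/5 + (8/5)*(1/4)) + 17) = 26*((-13/5 + (1/5)*(1/16) + 2/5) + 17) = 26*((-13/5 + 1/80 + 2/5) + 17) = 26*(-35/16 + 17) = 26*(237/16) = 3081/8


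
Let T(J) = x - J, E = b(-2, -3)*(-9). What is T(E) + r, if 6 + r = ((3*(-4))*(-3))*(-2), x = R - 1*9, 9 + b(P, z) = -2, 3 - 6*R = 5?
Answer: -559/3 ≈ -186.33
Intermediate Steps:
R = -1/3 (R = 1/2 - 1/6*5 = 1/2 - 5/6 = -1/3 ≈ -0.33333)
b(P, z) = -11 (b(P, z) = -9 - 2 = -11)
x = -28/3 (x = -1/3 - 1*9 = -1/3 - 9 = -28/3 ≈ -9.3333)
E = 99 (E = -11*(-9) = 99)
r = -78 (r = -6 + ((3*(-4))*(-3))*(-2) = -6 - 12*(-3)*(-2) = -6 + 36*(-2) = -6 - 72 = -78)
T(J) = -28/3 - J
T(E) + r = (-28/3 - 1*99) - 78 = (-28/3 - 99) - 78 = -325/3 - 78 = -559/3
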